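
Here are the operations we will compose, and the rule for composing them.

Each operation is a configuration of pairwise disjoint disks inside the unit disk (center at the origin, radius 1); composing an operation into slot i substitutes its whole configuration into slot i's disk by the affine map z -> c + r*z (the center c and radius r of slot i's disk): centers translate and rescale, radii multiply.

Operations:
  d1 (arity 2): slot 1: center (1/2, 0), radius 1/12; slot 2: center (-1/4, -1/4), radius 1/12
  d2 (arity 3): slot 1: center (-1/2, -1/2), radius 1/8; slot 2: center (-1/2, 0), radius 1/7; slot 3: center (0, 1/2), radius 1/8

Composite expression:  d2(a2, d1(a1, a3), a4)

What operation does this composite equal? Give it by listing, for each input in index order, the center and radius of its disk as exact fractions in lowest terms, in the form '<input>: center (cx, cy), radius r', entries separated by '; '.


a1: center (-3/7, 0), radius 1/84; a2: center (-1/2, -1/2), radius 1/8; a3: center (-15/28, -1/28), radius 1/84; a4: center (0, 1/2), radius 1/8


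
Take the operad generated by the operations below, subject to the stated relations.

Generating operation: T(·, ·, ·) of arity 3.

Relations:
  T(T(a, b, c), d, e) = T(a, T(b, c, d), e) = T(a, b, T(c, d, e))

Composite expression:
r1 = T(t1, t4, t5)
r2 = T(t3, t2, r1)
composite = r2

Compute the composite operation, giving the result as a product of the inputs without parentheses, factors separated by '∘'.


Associativity of T dissolves the nesting; only the t-input order survives.
T(t1, t4, t5) linearizes to t1 ∘ t4 ∘ t5
T(t3, t2, T(t1, t4, t5)) linearizes to t3 ∘ t2 ∘ t1 ∘ t4 ∘ t5

t3 ∘ t2 ∘ t1 ∘ t4 ∘ t5


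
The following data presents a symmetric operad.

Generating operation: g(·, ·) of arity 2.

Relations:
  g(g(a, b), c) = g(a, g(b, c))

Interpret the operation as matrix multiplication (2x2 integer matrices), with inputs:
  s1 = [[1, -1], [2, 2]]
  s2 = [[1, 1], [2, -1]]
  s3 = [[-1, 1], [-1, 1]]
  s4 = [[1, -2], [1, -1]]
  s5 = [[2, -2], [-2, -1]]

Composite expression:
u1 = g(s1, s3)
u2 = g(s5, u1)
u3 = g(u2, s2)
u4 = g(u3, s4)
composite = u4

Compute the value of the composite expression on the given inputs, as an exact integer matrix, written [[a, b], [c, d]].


[[8, 0], [4, 0]]

g(s1, s3) = [[0, 0], [-4, 4]]
g(s5, g(s1, s3)) = [[8, -8], [4, -4]]
g(g(s5, g(s1, s3)), s2) = [[-8, 16], [-4, 8]]
g(g(g(s5, g(s1, s3)), s2), s4) = [[8, 0], [4, 0]]


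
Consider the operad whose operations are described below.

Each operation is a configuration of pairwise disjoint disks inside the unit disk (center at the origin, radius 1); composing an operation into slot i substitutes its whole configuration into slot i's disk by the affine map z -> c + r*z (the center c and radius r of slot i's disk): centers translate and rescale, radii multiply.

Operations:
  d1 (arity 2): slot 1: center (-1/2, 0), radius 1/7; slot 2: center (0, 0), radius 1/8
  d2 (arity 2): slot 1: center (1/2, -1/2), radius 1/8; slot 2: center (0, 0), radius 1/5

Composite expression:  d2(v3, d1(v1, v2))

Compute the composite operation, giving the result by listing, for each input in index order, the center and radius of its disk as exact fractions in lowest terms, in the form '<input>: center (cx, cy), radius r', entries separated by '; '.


v1: center (-1/10, 0), radius 1/35; v2: center (0, 0), radius 1/40; v3: center (1/2, -1/2), radius 1/8


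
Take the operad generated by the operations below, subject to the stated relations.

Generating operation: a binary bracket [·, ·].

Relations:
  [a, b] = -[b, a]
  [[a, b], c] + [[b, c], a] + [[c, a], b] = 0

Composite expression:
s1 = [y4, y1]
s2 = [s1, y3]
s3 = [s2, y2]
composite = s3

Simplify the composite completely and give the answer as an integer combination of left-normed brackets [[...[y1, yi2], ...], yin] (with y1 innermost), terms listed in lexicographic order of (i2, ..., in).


-[[[y1, y4], y3], y2]

Antisymmetry and Jacobi reduce to y1-anchored left-normed brackets.
Composite bracket: [[[y4, y1], y3], y2]
Under [a, b] = ab - ba we get 8 signed associative words (2^3 = 8).
Only words starting with y1 matter:
  word y1y4y3y2 has sign -1, contributing -[[[y1, y4], y3], y2]


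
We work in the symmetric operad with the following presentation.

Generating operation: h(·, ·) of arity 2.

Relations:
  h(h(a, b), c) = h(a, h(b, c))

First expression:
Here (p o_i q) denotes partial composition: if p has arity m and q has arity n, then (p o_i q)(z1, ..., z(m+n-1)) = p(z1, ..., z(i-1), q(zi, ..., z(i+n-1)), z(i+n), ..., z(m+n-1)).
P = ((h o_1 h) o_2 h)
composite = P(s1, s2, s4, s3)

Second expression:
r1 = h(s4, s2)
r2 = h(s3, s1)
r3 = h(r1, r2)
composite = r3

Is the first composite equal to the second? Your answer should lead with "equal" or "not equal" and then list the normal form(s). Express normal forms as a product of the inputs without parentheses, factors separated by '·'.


The first composite normalizes to s1 · s2 · s4 · s3
The second composite normalizes to s4 · s2 · s3 · s1
The normal forms differ: not equal.

not equal — first s1 · s2 · s4 · s3, second s4 · s2 · s3 · s1


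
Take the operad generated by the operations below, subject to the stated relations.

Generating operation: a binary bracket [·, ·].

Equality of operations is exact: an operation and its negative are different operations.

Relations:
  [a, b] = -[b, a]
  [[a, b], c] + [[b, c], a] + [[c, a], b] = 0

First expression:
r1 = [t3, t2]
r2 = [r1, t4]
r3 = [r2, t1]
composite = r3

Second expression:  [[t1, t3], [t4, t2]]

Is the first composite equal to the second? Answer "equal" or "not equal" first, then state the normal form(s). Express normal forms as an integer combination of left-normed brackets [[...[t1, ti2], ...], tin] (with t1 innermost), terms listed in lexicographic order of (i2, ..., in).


The first expression, normalized: [[[t1, t2], t3], t4] - [[[t1, t3], t2], t4] - [[[t1, t4], t2], t3] + [[[t1, t4], t3], t2]
The second expression, normalized: -[[[t1, t3], t2], t4] + [[[t1, t3], t4], t2]
They disagree, so not equal.

not equal; the first gives [[[t1, t2], t3], t4] - [[[t1, t3], t2], t4] - [[[t1, t4], t2], t3] + [[[t1, t4], t3], t2] and the second -[[[t1, t3], t2], t4] + [[[t1, t3], t4], t2]


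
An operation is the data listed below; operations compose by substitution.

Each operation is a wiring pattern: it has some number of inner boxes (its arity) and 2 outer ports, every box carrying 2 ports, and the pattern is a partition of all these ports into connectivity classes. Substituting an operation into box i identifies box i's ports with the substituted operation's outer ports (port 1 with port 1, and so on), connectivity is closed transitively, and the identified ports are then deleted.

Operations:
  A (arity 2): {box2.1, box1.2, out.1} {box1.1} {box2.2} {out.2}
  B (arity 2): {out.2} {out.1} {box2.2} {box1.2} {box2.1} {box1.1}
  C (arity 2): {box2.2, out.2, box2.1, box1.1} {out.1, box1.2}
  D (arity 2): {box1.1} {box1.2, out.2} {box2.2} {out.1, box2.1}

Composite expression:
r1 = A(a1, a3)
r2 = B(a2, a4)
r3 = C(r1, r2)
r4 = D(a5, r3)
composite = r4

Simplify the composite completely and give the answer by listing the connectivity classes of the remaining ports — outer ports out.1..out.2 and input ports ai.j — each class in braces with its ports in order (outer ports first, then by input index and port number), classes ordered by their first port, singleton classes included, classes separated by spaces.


{out.1} {out.2, a5.2} {a1.1} {a1.2, a3.1} {a2.1} {a2.2} {a3.2} {a4.1} {a4.2} {a5.1}

Treat the ports identified at D as solder joints: merge, then drop.
composing A on (a1, a3), with out.j its own outer ports: {out.1, a1.2, a3.1} {out.2} {a1.1} {a3.2}
composing B on (a2, a4), with out.j its own outer ports: {out.1} {out.2} {a2.1} {a2.2} {a4.1} {a4.2}
composing C on (a1, a3, a2, a4), with out.j its own outer ports: {out.1} {out.2, a1.2, a3.1} {a1.1} {a2.1} {a2.2} {a3.2} {a4.1} {a4.2}
composing D on (a5, a1, a3, a2, a4), with out.j its own outer ports: {out.1} {out.2, a5.2} {a1.1} {a1.2, a3.1} {a2.1} {a2.2} {a3.2} {a4.1} {a4.2} {a5.1}


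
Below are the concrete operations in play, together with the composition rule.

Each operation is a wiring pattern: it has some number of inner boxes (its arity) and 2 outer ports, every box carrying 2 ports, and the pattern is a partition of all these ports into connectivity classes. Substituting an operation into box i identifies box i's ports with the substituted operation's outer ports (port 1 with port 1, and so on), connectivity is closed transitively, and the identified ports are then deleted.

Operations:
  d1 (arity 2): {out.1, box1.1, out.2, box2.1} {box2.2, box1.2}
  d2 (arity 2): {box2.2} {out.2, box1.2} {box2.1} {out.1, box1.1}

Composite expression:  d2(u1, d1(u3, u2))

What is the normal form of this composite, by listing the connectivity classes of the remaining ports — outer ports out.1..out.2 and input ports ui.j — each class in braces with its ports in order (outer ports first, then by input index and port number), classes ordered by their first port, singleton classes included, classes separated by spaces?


Substituting into d2 glues patterns; closure does the rest.
after d1, the pattern on (u3, u2) reads {out.1, out.2, u2.1, u3.1} {u2.2, u3.2} (out.j = its outer ports)
after d2, the pattern on (u1, u3, u2) reads {out.1, u1.1} {out.2, u1.2} {u2.1, u3.1} {u2.2, u3.2} (out.j = its outer ports)

{out.1, u1.1} {out.2, u1.2} {u2.1, u3.1} {u2.2, u3.2}


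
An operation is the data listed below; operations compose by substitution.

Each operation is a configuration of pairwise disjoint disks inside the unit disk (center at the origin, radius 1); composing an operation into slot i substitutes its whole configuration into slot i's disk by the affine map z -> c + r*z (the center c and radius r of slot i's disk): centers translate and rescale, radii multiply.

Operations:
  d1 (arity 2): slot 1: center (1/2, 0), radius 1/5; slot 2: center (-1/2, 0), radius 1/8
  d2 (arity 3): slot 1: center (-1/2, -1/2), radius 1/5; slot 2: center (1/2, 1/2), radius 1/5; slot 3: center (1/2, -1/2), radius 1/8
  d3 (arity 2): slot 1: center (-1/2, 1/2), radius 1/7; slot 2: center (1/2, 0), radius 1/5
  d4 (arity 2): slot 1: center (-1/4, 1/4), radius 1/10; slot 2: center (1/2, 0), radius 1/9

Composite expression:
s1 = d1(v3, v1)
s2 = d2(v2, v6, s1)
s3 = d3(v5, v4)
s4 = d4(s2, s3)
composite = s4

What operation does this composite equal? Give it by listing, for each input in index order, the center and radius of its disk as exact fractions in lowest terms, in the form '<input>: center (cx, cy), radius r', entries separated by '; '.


v1: center (-33/160, 1/5), radius 1/640; v2: center (-3/10, 1/5), radius 1/50; v3: center (-31/160, 1/5), radius 1/400; v4: center (5/9, 0), radius 1/45; v5: center (4/9, 1/18), radius 1/63; v6: center (-1/5, 3/10), radius 1/50

Nesting under d4 composes maps z -> c + r*z down each v-path.
tracing v2 down its 2-map path: center (-3/10, 1/5), radius 1/50
tracing v6 down its 2-map path: center (-1/5, 3/10), radius 1/50
tracing v3 down its 3-map path: center (-31/160, 1/5), radius 1/400
tracing v1 down its 3-map path: center (-33/160, 1/5), radius 1/640
tracing v5 down its 2-map path: center (4/9, 1/18), radius 1/63
tracing v4 down its 2-map path: center (5/9, 0), radius 1/45


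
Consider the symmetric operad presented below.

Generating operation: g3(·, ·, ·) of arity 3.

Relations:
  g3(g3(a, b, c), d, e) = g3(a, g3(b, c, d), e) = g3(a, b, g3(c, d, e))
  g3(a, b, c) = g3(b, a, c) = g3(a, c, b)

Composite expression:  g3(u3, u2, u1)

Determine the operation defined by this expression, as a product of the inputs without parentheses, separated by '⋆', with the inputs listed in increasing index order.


With g3 associative and commutative, the u-input set is all that matters.
g3(u3, u2, u1) reduces to u3 ⋆ u2 ⋆ u1
reordering the factors by index: u1 ⋆ u2 ⋆ u3

u1 ⋆ u2 ⋆ u3


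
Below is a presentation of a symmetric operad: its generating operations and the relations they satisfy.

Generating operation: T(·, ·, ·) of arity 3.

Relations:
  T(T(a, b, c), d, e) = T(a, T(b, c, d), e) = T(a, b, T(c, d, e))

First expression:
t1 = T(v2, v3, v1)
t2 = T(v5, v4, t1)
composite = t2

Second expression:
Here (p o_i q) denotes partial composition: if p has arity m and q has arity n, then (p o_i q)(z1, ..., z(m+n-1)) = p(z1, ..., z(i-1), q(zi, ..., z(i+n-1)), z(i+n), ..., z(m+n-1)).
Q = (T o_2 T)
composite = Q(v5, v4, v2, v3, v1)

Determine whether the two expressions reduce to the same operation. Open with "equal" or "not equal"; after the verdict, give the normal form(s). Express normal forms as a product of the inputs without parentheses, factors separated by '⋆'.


equal: each reduces to v5 ⋆ v4 ⋆ v2 ⋆ v3 ⋆ v1


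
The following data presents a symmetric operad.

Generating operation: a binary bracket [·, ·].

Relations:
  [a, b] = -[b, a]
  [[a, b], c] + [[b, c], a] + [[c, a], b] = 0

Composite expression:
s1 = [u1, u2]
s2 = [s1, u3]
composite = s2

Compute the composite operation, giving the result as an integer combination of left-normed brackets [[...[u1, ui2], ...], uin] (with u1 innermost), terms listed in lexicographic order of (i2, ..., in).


Left-normed coefficients sit on the u1-initial expansion words.
Composite bracket: [[u1, u2], u3]
Applying ab - ba throughout gives 4 signed words (2^2 = 4).
Words beginning with u1 determine it all:
  u1u2u3 (sign +1) contributes +[[u1, u2], u3]

[[u1, u2], u3]


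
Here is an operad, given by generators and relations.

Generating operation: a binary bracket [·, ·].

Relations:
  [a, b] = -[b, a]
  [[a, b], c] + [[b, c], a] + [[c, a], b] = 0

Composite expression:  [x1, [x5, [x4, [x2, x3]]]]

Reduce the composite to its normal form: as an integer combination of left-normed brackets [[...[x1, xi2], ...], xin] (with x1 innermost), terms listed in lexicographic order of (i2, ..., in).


[[[[x1, x2], x3], x4], x5] - [[[[x1, x3], x2], x4], x5] - [[[[x1, x4], x2], x3], x5] + [[[[x1, x4], x3], x2], x5] - [[[[x1, x5], x2], x3], x4] + [[[[x1, x5], x3], x2], x4] + [[[[x1, x5], x4], x2], x3] - [[[[x1, x5], x4], x3], x2]

Expand each bracket as ab - ba; the x1-initial words give the coefficients.
Composite bracket: [x1, [x5, [x4, [x2, x3]]]]
Each bracket splits as ab - ba, giving 16 signed words (2^4 = 16).
Only words starting with x1 matter:
  from x1x2x3x4x5, sign +1: term +[[[[x1, x2], x3], x4], x5]
  from x1x3x2x4x5, sign -1: term -[[[[x1, x3], x2], x4], x5]
  from x1x4x2x3x5, sign -1: term -[[[[x1, x4], x2], x3], x5]
  from x1x4x3x2x5, sign +1: term +[[[[x1, x4], x3], x2], x5]
  from x1x5x2x3x4, sign -1: term -[[[[x1, x5], x2], x3], x4]
  from x1x5x3x2x4, sign +1: term +[[[[x1, x5], x3], x2], x4]
  from x1x5x4x2x3, sign +1: term +[[[[x1, x5], x4], x2], x3]
  from x1x5x4x3x2, sign -1: term -[[[[x1, x5], x4], x3], x2]


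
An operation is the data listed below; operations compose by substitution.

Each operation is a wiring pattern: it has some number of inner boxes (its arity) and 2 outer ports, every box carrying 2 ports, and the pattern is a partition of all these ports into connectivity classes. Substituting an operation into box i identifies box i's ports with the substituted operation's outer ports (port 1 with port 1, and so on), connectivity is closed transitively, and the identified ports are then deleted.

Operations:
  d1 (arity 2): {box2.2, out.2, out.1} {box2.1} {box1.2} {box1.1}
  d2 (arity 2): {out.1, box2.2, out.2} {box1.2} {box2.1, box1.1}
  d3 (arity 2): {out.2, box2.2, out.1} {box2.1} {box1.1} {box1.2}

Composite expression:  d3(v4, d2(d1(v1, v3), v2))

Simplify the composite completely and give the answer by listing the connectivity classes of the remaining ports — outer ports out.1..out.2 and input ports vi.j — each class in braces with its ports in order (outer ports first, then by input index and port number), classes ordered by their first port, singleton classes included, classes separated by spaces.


Substituting into d3 glues patterns; closure does the rest.
composing d1 on (v1, v3), with out.j its own outer ports: {out.1, out.2, v3.2} {v1.1} {v1.2} {v3.1}
composing d2 on (v1, v3, v2), with out.j its own outer ports: {out.1, out.2, v2.2} {v1.1} {v1.2} {v2.1, v3.2} {v3.1}
composing d3 on (v4, v1, v3, v2), with out.j its own outer ports: {out.1, out.2, v2.2} {v1.1} {v1.2} {v2.1, v3.2} {v3.1} {v4.1} {v4.2}

{out.1, out.2, v2.2} {v1.1} {v1.2} {v2.1, v3.2} {v3.1} {v4.1} {v4.2}


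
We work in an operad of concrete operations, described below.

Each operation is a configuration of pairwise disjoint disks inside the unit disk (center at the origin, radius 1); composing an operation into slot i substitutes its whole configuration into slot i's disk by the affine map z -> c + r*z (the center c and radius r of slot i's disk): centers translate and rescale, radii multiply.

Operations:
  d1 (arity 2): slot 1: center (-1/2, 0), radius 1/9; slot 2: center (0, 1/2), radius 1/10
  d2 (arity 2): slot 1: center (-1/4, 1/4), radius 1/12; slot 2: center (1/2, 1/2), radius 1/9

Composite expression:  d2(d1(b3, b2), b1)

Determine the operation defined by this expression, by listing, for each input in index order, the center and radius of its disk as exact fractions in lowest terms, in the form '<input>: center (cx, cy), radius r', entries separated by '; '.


Each b-disk chains the slot maps above it in d2; radii multiply.
input b3: applying the 2 nested substitutions gives center (-7/24, 1/4), radius 1/108
input b2: applying the 2 nested substitutions gives center (-1/4, 7/24), radius 1/120
input b1: applying the 1 nested substitution gives center (1/2, 1/2), radius 1/9

b1: center (1/2, 1/2), radius 1/9; b2: center (-1/4, 7/24), radius 1/120; b3: center (-7/24, 1/4), radius 1/108


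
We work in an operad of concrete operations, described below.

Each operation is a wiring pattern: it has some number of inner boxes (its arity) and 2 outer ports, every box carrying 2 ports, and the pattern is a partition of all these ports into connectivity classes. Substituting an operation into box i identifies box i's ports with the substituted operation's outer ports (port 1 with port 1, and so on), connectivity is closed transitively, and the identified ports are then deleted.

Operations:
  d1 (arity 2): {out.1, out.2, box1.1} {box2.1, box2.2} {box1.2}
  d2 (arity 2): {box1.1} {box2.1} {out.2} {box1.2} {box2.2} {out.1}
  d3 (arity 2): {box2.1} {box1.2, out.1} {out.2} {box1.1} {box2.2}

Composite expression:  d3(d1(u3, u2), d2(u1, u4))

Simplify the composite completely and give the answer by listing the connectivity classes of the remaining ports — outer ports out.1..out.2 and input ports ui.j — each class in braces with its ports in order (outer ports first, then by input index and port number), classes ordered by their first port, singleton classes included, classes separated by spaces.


{out.1, u3.1} {out.2} {u1.1} {u1.2} {u2.1, u2.2} {u3.2} {u4.1} {u4.2}

Substituting into d3 glues patterns; closure does the rest.
through d1, on inputs (u3, u2): {out.1, out.2, u3.1} {u2.1, u2.2} {u3.2} (out.j = stage outer ports)
through d2, on inputs (u1, u4): {out.1} {out.2} {u1.1} {u1.2} {u4.1} {u4.2} (out.j = stage outer ports)
through d3, on inputs (u3, u2, u1, u4): {out.1, u3.1} {out.2} {u1.1} {u1.2} {u2.1, u2.2} {u3.2} {u4.1} {u4.2} (out.j = stage outer ports)


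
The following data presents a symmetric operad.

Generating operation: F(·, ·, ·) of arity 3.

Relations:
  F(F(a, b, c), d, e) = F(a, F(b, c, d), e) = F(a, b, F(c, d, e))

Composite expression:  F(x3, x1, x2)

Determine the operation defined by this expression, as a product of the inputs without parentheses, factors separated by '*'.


Every regrouping of F is equal, so read the x-inputs in written order.
F(x3, x1, x2) flattens to x3 * x1 * x2

x3 * x1 * x2


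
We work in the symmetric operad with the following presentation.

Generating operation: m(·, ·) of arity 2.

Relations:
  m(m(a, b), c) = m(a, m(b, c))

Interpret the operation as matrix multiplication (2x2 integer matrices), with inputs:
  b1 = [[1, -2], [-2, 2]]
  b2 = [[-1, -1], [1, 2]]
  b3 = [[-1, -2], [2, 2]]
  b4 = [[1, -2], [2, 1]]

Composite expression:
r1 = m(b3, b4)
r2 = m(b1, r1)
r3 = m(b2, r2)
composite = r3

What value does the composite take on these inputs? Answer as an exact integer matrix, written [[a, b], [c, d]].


[[-5, 0], [27, -4]]


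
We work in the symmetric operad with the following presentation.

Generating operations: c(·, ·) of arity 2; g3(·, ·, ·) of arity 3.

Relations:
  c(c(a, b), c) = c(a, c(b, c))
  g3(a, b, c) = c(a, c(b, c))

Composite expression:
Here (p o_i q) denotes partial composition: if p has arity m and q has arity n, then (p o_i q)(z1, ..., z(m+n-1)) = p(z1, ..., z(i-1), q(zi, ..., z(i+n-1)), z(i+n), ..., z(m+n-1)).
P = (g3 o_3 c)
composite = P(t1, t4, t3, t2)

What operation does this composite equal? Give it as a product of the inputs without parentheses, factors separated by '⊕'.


t1 ⊕ t4 ⊕ t3 ⊕ t2

Key point: g3 is associative — brackets drop, the t-order remains.
c(t3, t2) spells out as t3 ⊕ t2
g3(t1, t4, c(t3, t2)) spells out as t1 ⊕ t4 ⊕ t3 ⊕ t2


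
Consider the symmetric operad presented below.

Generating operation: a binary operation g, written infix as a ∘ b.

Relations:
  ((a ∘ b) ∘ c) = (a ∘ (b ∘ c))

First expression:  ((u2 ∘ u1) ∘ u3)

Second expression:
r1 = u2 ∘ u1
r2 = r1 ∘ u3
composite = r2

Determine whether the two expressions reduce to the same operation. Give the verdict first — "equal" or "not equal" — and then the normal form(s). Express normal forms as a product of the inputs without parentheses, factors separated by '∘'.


Reducing the first expression gives u2 ∘ u1 ∘ u3
Reducing the second expression gives u2 ∘ u1 ∘ u3
The forms coincide; equal.

equal; the common form is u2 ∘ u1 ∘ u3


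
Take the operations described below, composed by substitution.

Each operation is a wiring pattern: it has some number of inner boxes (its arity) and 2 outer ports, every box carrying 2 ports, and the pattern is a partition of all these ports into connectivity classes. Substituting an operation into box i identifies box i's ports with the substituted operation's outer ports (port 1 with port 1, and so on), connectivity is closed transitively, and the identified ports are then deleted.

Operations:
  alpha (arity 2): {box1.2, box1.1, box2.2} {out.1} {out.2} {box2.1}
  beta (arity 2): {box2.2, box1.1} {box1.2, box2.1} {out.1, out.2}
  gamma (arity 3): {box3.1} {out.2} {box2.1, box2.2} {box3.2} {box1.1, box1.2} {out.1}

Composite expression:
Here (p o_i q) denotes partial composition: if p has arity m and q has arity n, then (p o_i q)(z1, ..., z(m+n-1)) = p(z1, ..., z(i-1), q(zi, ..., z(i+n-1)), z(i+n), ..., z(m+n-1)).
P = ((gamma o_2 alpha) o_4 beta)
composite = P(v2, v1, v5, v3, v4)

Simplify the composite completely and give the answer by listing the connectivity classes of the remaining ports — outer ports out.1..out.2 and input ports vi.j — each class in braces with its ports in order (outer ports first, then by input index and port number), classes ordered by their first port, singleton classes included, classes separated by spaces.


{out.1} {out.2} {v1.1, v1.2, v5.2} {v2.1, v2.2} {v3.1, v4.2} {v3.2, v4.1} {v5.1}


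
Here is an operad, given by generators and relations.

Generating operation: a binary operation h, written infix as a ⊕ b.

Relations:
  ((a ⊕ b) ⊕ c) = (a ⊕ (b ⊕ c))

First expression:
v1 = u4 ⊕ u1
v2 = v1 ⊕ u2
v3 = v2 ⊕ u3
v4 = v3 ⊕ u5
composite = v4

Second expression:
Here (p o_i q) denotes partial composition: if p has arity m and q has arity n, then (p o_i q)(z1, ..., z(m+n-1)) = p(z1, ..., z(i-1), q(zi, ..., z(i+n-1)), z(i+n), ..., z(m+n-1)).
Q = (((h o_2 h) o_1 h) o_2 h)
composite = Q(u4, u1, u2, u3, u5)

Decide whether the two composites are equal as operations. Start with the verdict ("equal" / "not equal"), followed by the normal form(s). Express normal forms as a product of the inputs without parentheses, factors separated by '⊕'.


equal; both compose to u4 ⊕ u1 ⊕ u2 ⊕ u3 ⊕ u5

The first composite normalizes to u4 ⊕ u1 ⊕ u2 ⊕ u3 ⊕ u5
The second composite normalizes to u4 ⊕ u1 ⊕ u2 ⊕ u3 ⊕ u5
The forms coincide; equal.


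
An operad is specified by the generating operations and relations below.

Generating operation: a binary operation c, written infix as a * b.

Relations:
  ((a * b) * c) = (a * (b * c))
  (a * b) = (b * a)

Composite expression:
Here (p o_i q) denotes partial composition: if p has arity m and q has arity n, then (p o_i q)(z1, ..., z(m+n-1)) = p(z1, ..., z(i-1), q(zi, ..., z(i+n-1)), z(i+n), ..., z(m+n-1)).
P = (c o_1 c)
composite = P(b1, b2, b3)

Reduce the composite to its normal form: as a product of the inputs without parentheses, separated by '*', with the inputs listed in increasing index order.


b1 * b2 * b3

Both nesting and order wash out for c; what remains is which b's occur.
(b1 * b2) spells out as b1 * b2
((b1 * b2) * b3) spells out as b1 * b2 * b3
the factors in increasing index order: b1 * b2 * b3


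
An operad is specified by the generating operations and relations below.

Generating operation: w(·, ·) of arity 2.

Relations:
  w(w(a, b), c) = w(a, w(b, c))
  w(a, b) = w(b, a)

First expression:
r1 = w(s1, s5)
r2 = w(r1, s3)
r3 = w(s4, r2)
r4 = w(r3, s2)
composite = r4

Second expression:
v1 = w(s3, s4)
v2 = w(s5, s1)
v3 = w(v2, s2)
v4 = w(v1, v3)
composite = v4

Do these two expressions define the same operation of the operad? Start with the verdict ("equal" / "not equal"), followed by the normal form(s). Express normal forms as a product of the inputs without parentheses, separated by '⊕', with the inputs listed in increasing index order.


Reducing the first expression gives s1 ⊕ s2 ⊕ s3 ⊕ s4 ⊕ s5
Reducing the second expression gives s1 ⊕ s2 ⊕ s3 ⊕ s4 ⊕ s5
Both agree, so they are equal.

equal; both compose to s1 ⊕ s2 ⊕ s3 ⊕ s4 ⊕ s5


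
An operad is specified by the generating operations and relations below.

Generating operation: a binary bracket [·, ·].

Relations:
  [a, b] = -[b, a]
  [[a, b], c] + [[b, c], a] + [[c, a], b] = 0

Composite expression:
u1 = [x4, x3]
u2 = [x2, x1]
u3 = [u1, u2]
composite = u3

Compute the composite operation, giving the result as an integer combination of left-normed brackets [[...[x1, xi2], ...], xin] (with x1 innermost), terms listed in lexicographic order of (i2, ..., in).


-[[[x1, x2], x3], x4] + [[[x1, x2], x4], x3]


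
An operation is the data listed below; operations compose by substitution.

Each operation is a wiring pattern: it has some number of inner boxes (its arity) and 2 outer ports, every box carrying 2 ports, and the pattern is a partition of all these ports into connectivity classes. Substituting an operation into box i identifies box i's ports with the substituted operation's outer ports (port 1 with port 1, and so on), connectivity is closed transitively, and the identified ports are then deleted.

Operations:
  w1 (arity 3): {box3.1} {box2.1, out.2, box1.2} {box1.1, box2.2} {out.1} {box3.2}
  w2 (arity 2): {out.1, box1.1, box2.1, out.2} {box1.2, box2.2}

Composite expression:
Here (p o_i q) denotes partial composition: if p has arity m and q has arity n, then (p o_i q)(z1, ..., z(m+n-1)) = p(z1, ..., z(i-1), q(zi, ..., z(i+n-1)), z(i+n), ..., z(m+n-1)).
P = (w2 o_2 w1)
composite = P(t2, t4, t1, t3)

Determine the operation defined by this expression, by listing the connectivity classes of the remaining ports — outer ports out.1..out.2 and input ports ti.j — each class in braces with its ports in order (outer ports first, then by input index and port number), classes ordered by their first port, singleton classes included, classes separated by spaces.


{out.1, out.2, t2.1} {t1.1, t2.2, t4.2} {t1.2, t4.1} {t3.1} {t3.2}

After gluing at w2, chains via deleted ports link the t-ports.
the subtree at w1 composes to {out.1} {out.2, t1.1, t4.2} {t1.2, t4.1} {t3.1} {t3.2} on (t4, t1, t3); out.j = own outer ports
the subtree at w2 composes to {out.1, out.2, t2.1} {t1.1, t2.2, t4.2} {t1.2, t4.1} {t3.1} {t3.2} on (t2, t4, t1, t3); out.j = own outer ports


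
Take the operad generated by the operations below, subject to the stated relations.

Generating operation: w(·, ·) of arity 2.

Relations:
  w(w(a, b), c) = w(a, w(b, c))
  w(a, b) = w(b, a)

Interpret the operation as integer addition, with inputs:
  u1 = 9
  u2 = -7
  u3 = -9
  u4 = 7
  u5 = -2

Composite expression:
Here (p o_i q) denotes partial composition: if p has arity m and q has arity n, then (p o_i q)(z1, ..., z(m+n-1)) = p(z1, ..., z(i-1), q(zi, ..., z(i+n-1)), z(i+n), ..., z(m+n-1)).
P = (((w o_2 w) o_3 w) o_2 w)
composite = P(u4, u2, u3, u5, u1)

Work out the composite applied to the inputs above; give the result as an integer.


w(u2, u3) = -16
w(u5, u1) = 7
w(w(u2, u3), w(u5, u1)) = -9
w(u4, w(w(u2, u3), w(u5, u1))) = -2

-2


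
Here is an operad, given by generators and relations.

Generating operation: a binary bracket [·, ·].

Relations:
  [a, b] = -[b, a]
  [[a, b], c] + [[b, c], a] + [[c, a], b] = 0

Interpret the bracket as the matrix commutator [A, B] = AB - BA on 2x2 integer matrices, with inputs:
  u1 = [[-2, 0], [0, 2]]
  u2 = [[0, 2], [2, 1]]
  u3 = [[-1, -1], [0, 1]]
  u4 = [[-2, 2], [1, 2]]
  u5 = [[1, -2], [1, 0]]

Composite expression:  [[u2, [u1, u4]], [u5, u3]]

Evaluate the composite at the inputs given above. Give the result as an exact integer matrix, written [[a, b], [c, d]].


[[4, -256], [104, -4]]

[u1, u4] = [[0, -8], [4, 0]]
[u2, [u1, u4]] = [[24, 8], [4, -24]]
[u5, u3] = [[1, -5], [-2, -1]]
[[u2, [u1, u4]], [u5, u3]] = [[4, -256], [104, -4]]


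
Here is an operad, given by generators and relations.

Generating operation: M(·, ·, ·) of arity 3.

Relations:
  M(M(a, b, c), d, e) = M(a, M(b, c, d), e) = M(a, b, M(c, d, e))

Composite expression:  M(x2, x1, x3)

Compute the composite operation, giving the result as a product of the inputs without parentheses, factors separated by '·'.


x2 · x1 · x3

All parenthesizations of M agree; list the x-inputs left to right.
M(x2, x1, x3) collapses to x2 · x1 · x3


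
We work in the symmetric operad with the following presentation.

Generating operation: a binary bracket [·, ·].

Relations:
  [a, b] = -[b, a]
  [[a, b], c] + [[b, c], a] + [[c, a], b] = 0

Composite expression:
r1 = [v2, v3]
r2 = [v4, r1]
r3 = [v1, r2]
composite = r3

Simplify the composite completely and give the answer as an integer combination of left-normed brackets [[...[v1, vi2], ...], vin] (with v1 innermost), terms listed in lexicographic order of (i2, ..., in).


-[[[v1, v2], v3], v4] + [[[v1, v3], v2], v4] + [[[v1, v4], v2], v3] - [[[v1, v4], v3], v2]

Antisymmetry and Jacobi reduce to v1-anchored left-normed brackets.
Composite bracket: [v1, [v4, [v2, v3]]]
Applying ab - ba throughout gives 8 signed words (2^3 = 8).
Keep just the words that open with v1:
  from v1v2v3v4, sign -1: term -[[[v1, v2], v3], v4]
  from v1v3v2v4, sign +1: term +[[[v1, v3], v2], v4]
  from v1v4v2v3, sign +1: term +[[[v1, v4], v2], v3]
  from v1v4v3v2, sign -1: term -[[[v1, v4], v3], v2]


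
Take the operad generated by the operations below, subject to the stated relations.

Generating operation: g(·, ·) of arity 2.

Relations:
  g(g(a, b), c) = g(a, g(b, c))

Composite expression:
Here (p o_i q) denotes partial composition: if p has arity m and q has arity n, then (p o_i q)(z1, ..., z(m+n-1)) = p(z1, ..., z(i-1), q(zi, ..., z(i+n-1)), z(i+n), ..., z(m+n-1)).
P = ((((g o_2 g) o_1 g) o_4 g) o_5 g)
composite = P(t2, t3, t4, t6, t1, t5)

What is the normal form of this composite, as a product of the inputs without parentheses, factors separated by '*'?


t2 * t3 * t4 * t6 * t1 * t5

Every regrouping of g is equal, so read the t-inputs in written order.
g(t2, t3) collapses to t2 * t3
g(t1, t5) collapses to t1 * t5
g(t6, g(t1, t5)) collapses to t6 * t1 * t5
g(t4, g(t6, g(t1, t5))) collapses to t4 * t6 * t1 * t5
g(g(t2, t3), g(t4, g(t6, g(t1, t5)))) collapses to t2 * t3 * t4 * t6 * t1 * t5


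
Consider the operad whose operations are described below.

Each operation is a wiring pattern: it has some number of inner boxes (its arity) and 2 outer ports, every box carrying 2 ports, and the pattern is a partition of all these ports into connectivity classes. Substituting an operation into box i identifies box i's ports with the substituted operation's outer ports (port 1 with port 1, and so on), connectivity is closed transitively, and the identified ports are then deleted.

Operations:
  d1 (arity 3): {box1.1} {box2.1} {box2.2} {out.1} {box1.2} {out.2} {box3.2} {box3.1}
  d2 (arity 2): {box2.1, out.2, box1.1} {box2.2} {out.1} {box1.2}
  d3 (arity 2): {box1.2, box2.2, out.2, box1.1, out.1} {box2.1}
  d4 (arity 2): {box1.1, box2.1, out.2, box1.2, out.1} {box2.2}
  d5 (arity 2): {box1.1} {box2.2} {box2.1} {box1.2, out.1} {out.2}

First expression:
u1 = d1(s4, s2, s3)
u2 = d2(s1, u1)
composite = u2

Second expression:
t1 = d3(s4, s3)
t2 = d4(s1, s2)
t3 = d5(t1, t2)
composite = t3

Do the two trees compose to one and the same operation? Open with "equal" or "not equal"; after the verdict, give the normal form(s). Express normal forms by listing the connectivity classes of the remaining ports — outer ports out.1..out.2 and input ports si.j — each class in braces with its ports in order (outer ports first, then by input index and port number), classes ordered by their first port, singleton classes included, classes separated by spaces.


not equal: they reduce to {out.1} {out.2, s1.1} {s1.2} {s2.1} {s2.2} {s3.1} {s3.2} {s4.1} {s4.2} and {out.1, s3.2, s4.1, s4.2} {out.2} {s1.1, s1.2, s2.1} {s2.2} {s3.1}


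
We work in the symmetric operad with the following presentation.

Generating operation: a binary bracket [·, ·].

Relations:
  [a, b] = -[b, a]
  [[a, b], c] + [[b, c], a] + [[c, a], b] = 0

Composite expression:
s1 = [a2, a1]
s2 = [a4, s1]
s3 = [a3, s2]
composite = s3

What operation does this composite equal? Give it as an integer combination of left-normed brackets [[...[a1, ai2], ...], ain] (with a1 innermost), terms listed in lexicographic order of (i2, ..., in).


-[[[a1, a2], a4], a3]

A multilinear Lie element is pinned by a1-initial words (a1 innermost).
Composite bracket: [a3, [a4, [a2, a1]]]
Expanding via [a, b] = ab - ba: 8 signed words (2^3 = 8).
Coefficients come from the a1-initial words:
  a1a2a4a3 (sign -1) contributes -[[[a1, a2], a4], a3]


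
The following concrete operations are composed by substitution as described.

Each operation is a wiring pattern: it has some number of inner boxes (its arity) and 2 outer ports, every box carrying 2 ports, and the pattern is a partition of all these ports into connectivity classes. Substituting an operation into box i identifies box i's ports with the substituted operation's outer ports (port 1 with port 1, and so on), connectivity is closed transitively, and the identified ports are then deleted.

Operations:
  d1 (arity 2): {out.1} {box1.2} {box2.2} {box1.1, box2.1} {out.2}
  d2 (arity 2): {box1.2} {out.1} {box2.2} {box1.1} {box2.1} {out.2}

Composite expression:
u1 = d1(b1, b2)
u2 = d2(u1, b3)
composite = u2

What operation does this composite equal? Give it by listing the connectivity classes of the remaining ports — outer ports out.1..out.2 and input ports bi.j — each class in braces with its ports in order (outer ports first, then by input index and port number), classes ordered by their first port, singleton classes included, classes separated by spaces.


{out.1} {out.2} {b1.1, b2.1} {b1.2} {b2.2} {b3.1} {b3.2}


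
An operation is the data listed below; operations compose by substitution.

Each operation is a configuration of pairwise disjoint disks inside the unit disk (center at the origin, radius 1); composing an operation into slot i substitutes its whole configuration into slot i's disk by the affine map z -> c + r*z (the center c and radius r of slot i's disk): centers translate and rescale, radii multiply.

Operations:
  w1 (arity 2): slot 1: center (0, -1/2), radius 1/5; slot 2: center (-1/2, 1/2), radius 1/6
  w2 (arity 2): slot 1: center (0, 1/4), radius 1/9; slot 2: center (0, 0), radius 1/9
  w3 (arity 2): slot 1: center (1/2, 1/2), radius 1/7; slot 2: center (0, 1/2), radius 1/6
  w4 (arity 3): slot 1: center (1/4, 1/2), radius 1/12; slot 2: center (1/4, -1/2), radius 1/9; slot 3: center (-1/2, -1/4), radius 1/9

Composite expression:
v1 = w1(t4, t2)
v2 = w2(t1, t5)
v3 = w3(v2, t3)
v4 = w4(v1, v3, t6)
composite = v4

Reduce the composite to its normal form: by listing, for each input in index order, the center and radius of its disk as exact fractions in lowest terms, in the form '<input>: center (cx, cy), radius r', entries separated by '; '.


t1: center (11/36, -37/84), radius 1/567; t2: center (5/24, 13/24), radius 1/72; t3: center (1/4, -4/9), radius 1/54; t4: center (1/4, 11/24), radius 1/60; t5: center (11/36, -4/9), radius 1/567; t6: center (-1/2, -1/4), radius 1/9

Each t-disk chains the slot maps above it in w4; radii multiply.
t4: after 2 affine steps, its disk has center (1/4, 11/24), radius 1/60
t2: after 2 affine steps, its disk has center (5/24, 13/24), radius 1/72
t1: after 3 affine steps, its disk has center (11/36, -37/84), radius 1/567
t5: after 3 affine steps, its disk has center (11/36, -4/9), radius 1/567
t3: after 2 affine steps, its disk has center (1/4, -4/9), radius 1/54
t6: after 1 affine step, its disk has center (-1/2, -1/4), radius 1/9


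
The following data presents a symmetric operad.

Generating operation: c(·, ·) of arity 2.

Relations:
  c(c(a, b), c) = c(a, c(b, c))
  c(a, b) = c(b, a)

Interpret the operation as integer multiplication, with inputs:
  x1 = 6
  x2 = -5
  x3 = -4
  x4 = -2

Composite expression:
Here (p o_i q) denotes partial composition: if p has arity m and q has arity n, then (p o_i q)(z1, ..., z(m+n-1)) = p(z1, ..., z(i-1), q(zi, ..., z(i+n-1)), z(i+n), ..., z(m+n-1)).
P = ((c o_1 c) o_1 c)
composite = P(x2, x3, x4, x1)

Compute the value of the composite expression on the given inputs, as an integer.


-240

c(x2, x3) = 20
c(c(x2, x3), x4) = -40
c(c(c(x2, x3), x4), x1) = -240


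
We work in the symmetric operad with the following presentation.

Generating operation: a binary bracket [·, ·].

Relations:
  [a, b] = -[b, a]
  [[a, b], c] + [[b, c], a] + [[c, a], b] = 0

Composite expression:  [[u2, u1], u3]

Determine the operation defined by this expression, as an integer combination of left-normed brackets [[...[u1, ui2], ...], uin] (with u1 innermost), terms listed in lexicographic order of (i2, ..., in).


Left-normed coefficients sit on the u1-initial expansion words.
Composite bracket: [[u2, u1], u3]
Under [a, b] = ab - ba we get 4 signed associative words (2^2 = 4).
Keep just the words that open with u1:
  u1u2u3 (sign -1) contributes -[[u1, u2], u3]

-[[u1, u2], u3]


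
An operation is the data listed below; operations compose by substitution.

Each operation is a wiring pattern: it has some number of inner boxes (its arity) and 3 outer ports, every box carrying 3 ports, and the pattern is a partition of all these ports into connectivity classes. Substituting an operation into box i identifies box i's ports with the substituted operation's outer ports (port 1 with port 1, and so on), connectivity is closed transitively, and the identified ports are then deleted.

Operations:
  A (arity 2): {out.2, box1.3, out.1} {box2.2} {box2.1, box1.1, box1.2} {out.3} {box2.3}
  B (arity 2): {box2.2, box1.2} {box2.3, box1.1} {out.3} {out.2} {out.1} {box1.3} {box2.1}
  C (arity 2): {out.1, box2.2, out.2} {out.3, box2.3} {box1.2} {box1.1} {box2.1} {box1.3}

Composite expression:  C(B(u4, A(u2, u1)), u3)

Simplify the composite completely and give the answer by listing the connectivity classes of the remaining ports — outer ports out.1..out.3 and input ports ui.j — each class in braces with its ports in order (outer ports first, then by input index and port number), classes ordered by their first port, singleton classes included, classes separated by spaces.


{out.1, out.2, u3.2} {out.3, u3.3} {u1.1, u2.1, u2.2} {u1.2} {u1.3} {u2.3, u4.2} {u3.1} {u4.1} {u4.3}

Treat the ports identified at C as solder joints: merge, then drop.
composing A on (u2, u1), with out.j its own outer ports: {out.1, out.2, u2.3} {out.3} {u1.1, u2.1, u2.2} {u1.2} {u1.3}
composing B on (u4, u2, u1), with out.j its own outer ports: {out.1} {out.2} {out.3} {u1.1, u2.1, u2.2} {u1.2} {u1.3} {u2.3, u4.2} {u4.1} {u4.3}
composing C on (u4, u2, u1, u3), with out.j its own outer ports: {out.1, out.2, u3.2} {out.3, u3.3} {u1.1, u2.1, u2.2} {u1.2} {u1.3} {u2.3, u4.2} {u3.1} {u4.1} {u4.3}
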